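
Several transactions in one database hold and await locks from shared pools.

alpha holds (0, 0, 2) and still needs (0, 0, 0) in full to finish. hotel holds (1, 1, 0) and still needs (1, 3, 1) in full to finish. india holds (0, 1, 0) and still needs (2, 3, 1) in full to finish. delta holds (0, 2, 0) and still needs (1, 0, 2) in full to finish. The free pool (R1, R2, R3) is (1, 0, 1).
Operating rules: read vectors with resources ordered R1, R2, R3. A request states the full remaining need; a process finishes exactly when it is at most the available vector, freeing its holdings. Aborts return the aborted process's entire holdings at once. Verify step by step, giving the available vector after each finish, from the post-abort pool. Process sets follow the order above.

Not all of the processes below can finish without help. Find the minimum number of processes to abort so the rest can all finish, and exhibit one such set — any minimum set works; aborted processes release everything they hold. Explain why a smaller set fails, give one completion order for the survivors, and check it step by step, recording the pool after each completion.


Minimum abort set: india.
Key observation: hotel had no path to completion before; after the abort of india ((0, 1, 0) returned), step 3 is where it fits.
No smaller set exists: with zero aborts the deadlock remains.
Survivors finish in the order: alpha, delta, hotel. Check, step by step (pool after the aborts first):
  pool = (1, 1, 1)
  alpha: need (0, 0, 0) fits (1, 1, 1); releases (0, 0, 2), pool now (1, 1, 3)
  delta: need (1, 0, 2) fits (1, 1, 3); releases (0, 2, 0), pool now (1, 3, 3)
  hotel: need (1, 3, 1) fits (1, 3, 3); releases (1, 1, 0), pool now (2, 4, 3)


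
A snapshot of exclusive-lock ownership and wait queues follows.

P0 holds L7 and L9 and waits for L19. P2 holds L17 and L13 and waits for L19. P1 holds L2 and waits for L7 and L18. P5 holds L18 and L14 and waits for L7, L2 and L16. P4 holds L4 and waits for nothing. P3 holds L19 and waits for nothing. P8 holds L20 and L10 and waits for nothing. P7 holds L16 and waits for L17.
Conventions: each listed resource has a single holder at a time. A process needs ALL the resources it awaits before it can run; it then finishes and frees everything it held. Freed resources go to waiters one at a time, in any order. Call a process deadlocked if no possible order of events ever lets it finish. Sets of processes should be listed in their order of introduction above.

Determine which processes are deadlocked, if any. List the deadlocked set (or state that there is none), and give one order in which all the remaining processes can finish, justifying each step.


The deadlocked set is P1 and P5.
Key observation: along P1 -> P5 -> P1, each member waits on what the next one holds — a deadlock; no other process is dragged down with it.
The rest can finish in the order P3, P0, P4, P8, P2, P7.
Step-by-step check:
  run P3 (it waits on nothing); releases L19
  P0: everything it awaited (L19) is free; runs, freeing L7 and L9
  run P4 (it waits on nothing); releases L4
  run P8 (it waits on nothing); releases L20 and L10
  P2: everything it awaited (L19) is free; runs, freeing L17 and L13
  P7: everything it awaited (L17) is free; runs, freeing L16


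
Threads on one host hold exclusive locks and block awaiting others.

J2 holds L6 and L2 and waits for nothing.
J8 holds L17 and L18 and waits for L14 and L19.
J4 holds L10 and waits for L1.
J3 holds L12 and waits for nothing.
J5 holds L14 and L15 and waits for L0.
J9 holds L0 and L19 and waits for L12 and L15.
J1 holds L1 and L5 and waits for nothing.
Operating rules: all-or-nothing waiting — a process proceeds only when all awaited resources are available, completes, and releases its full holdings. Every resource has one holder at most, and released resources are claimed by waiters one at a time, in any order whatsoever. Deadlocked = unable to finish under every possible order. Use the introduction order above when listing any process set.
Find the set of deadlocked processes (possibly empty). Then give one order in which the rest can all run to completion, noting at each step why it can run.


Deadlocked set: J8, J5 and J9.
Key observation: the cycle J5 -> J9 -> J5 can never break — each member waits on the next; J8 waits into the deadlock from upstream.
One completion order for the rest: J2, J3, J1, J4.
Step-by-step check:
  J2: no waits; runs immediately, freeing L6 and L2
  J3: no waits; runs immediately, freeing L12
  J1: no waits; runs immediately, freeing L1 and L5
  J4 waits on L1 — all released -> runs and releases L10


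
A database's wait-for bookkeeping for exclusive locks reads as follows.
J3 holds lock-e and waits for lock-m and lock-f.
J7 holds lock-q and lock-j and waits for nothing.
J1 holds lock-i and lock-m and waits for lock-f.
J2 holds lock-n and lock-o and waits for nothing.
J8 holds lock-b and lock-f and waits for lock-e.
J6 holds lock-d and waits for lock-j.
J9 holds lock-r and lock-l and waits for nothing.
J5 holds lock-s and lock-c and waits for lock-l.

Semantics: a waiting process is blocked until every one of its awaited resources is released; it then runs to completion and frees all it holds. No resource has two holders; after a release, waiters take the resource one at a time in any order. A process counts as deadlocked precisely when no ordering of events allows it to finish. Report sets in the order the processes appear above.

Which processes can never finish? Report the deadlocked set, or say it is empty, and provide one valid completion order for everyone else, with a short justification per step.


The deadlocked set is J3, J1 and J8.
Key observation: the waits loop around J3 -> J1 -> J8 -> J3 with no way out; no other process is dragged down with it.
The rest can finish in the order J2, J9, J5, J7, J6.
Check, step by step:
  J2: no waits; runs immediately, freeing lock-n and lock-o
  J9: no waits; runs immediately, freeing lock-r and lock-l
  J5 waits on lock-l — all released -> runs and releases lock-s and lock-c
  J7: no waits; runs immediately, freeing lock-q and lock-j
  J6 waits on lock-j — all released -> runs and releases lock-d


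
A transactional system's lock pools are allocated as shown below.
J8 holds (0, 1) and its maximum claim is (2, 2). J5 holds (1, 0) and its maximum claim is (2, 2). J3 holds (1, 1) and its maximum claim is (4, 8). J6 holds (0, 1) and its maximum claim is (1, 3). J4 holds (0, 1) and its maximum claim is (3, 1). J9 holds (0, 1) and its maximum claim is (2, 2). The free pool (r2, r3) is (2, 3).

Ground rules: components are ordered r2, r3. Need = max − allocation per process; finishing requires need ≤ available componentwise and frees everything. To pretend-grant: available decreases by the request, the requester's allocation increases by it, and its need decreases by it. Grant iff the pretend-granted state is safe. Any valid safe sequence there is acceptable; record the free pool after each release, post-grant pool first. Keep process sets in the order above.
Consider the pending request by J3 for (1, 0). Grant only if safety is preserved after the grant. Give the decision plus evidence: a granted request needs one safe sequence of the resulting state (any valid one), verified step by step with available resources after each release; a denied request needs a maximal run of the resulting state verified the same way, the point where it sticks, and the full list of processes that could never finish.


DENY: after the grant no complete ordering would exist.
Key observation: after J6, J5, J8, J9 the pool peaks at (2, 6), and each blocked process is short somewhere: J3 on r3; J4 on r2.
After a pretend grant, a maximal execution: J6, J5, J8, J9 — then nothing else fits. Check, step by step:
  pool = (1, 3)
  J6: need (1, 2) fits (1, 3); releases (0, 1), pool now (1, 4)
  J5: need (1, 2) fits (1, 4); releases (1, 0), pool now (2, 4)
  J8: need (2, 1) fits (2, 4); releases (0, 1), pool now (2, 5)
  J9: need (2, 1) fits (2, 5); releases (0, 1), pool now (2, 6)
  blocked: J3 wants (2, 7), pool (2, 6) — not enough r3
  blocked: J4 wants (3, 0), pool (2, 6) — not enough r2
Processes that could never finish after the grant: J3 and J4.


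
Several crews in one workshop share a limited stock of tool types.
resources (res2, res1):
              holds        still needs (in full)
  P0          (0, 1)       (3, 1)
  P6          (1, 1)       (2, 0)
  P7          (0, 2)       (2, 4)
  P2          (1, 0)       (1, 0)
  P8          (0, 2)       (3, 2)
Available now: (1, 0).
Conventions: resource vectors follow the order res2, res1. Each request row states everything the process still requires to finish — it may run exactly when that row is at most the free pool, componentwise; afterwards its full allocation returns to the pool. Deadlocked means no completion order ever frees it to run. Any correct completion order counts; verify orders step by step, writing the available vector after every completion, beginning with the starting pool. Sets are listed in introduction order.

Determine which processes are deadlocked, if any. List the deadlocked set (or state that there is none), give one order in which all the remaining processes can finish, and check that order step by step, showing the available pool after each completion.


Nothing here is deadlocked.
Key observation: the pool covers P2 at once, and every later process fits after earlier releases.
A valid finishing order for the others: P2, P6, P0, P8, P7. Check, step by step:
  pool = (1, 0)
  run P2 (needs (1, 0), free (1, 0)); after release of (1, 0) the pool is (2, 0)
  run P6 (needs (2, 0), free (2, 0)); after release of (1, 1) the pool is (3, 1)
  run P0 (needs (3, 1), free (3, 1)); after release of (0, 1) the pool is (3, 2)
  run P8 (needs (3, 2), free (3, 2)); after release of (0, 2) the pool is (3, 4)
  run P7 (needs (2, 4), free (3, 4)); after release of (0, 2) the pool is (3, 6)


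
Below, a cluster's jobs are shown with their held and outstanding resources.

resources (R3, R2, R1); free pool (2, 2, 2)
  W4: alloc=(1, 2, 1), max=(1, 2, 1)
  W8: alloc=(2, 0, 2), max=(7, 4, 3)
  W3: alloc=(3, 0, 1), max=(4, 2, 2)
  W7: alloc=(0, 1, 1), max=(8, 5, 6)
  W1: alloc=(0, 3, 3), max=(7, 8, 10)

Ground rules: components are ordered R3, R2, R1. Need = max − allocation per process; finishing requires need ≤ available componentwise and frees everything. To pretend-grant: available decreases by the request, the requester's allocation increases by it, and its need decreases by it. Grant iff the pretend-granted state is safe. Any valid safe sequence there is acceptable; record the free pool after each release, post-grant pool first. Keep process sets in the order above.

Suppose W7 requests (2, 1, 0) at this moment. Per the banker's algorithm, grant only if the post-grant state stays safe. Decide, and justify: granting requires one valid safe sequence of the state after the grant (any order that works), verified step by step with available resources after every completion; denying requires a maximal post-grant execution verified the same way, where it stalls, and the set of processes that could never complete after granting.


DENY — the pretend-granted state is unsafe.
Key observation: R3 is the bottleneck — with W4, W3 done the pool holds (4, 3, 4), short of every remaining need.
Pretend the grant happened; the run W4, W3 goes as far as possible. Walking it through:
  pool = (0, 1, 2)
  run W4 (needs (0, 0, 0), free (0, 1, 2)); after release of (1, 2, 1) the pool is (1, 3, 3)
  run W3 (needs (1, 2, 1), free (1, 3, 3)); after release of (3, 0, 1) the pool is (4, 3, 4)
  blocked: W8 wants (5, 4, 1), pool (4, 3, 4) — not enough R3 and R2
  blocked: W7 wants (6, 3, 5), pool (4, 3, 4) — not enough R3 and R1
  blocked: W1 wants (7, 5, 7), pool (4, 3, 4) — not enough R3, R2 and R1
Post-grant, the permanently blocked set is W8, W7 and W1.


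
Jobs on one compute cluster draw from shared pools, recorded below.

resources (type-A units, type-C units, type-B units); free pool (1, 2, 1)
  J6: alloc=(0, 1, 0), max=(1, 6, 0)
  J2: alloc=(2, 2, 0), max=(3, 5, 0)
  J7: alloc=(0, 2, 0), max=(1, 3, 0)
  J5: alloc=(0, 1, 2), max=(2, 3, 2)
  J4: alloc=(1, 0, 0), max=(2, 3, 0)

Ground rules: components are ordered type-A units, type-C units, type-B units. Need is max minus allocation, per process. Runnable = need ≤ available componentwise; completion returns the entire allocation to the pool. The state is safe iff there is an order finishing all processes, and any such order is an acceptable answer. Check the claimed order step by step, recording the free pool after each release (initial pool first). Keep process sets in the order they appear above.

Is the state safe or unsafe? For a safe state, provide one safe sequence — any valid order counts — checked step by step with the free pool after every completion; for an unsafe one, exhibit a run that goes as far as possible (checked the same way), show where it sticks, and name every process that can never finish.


SAFE. One safe sequence: J7, J2, J5, J6, J4.
Key observation: reading the order forward, J7 is the first process whose need (1, 1, 0) meets the free pool (1, 2, 1) exactly on a resource it requests.
Step-by-step check:
  pool = (1, 2, 1)
  run J7 (needs (1, 1, 0), free (1, 2, 1)); after release of (0, 2, 0) the pool is (1, 4, 1)
  run J2 (needs (1, 3, 0), free (1, 4, 1)); after release of (2, 2, 0) the pool is (3, 6, 1)
  run J5 (needs (2, 2, 0), free (3, 6, 1)); after release of (0, 1, 2) the pool is (3, 7, 3)
  run J6 (needs (1, 5, 0), free (3, 7, 3)); after release of (0, 1, 0) the pool is (3, 8, 3)
  run J4 (needs (1, 3, 0), free (3, 8, 3)); after release of (1, 0, 0) the pool is (4, 8, 3)


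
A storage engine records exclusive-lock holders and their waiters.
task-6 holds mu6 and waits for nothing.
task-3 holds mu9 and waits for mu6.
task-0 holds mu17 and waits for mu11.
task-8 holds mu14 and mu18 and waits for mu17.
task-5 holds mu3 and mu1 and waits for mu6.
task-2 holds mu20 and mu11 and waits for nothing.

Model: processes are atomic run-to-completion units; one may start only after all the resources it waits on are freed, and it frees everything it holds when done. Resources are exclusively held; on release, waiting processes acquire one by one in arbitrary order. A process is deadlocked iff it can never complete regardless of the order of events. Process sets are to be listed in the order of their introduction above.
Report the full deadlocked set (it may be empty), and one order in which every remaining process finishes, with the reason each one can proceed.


The deadlocked set is empty.
Key observation: the wait relation is loop-free; peeling off processes with no waits unwinds the whole state.
A valid finishing order for the others: task-6, task-2, task-0, task-8, task-5, task-3.
Step-by-step check:
  task-6: no waits; runs immediately, freeing mu6
  task-2: no waits; runs immediately, freeing mu20 and mu11
  run task-0 (all its waits — mu11 — are resolved); releases mu17
  run task-8 (all its waits — mu17 — are resolved); releases mu14 and mu18
  run task-5 (all its waits — mu6 — are resolved); releases mu3 and mu1
  run task-3 (all its waits — mu6 — are resolved); releases mu9


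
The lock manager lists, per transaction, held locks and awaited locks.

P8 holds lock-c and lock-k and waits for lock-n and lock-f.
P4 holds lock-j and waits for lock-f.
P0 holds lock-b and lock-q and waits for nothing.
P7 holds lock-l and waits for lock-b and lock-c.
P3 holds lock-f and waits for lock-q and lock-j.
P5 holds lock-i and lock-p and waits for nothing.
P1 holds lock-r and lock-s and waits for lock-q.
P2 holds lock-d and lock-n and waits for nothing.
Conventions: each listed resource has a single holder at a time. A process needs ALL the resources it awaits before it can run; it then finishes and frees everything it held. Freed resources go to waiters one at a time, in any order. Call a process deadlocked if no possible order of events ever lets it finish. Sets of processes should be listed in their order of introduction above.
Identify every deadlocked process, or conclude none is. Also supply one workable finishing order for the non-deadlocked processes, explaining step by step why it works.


Deadlocked: P8, P4, P7 and P3.
Key observation: P3 -> P4 -> P3 is a circular wait — nothing in it can go first; P8 and P7 wait into the deadlock from upstream.
A valid finishing order for the others: P2, P0, P1, P5.
Step-by-step check:
  run P2 (it waits on nothing); releases lock-d and lock-n
  run P0 (it waits on nothing); releases lock-b and lock-q
  P1: everything it awaited (lock-q) is free; runs, freeing lock-r and lock-s
  run P5 (it waits on nothing); releases lock-i and lock-p


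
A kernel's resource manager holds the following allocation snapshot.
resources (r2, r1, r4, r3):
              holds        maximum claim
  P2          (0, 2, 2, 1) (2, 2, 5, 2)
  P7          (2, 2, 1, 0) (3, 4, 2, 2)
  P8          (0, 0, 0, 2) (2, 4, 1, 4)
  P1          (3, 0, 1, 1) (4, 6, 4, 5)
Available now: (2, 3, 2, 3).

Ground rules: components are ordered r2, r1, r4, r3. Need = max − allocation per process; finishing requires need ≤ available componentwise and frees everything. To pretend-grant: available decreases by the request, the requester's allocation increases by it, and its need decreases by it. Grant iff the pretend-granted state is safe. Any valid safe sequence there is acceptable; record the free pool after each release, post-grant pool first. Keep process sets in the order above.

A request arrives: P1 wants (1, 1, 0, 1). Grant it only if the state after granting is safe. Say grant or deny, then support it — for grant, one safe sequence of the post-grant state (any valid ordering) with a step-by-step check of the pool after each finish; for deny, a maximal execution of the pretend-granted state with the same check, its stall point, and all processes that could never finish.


GRANT — the state after the grant stays safe, e.g. via P7, P2, P1, P8.
Key observation: granting shrinks the pool to (1, 2, 2, 2), yet P7 still fits and the chain goes through.
Verifying the post-grant state step by step:
  pool = (1, 2, 2, 2)
  P7 needs (1, 2, 1, 2) <= (1, 2, 2, 2) -> finishes; pool += (2, 2, 1, 0) = (3, 4, 3, 2)
  P2 needs (2, 0, 3, 1) <= (3, 4, 3, 2) -> finishes; pool += (0, 2, 2, 1) = (3, 6, 5, 3)
  P1 needs (0, 5, 3, 3) <= (3, 6, 5, 3) -> finishes; pool += (4, 1, 1, 2) = (7, 7, 6, 5)
  P8 needs (2, 4, 1, 2) <= (7, 7, 6, 5) -> finishes; pool += (0, 0, 0, 2) = (7, 7, 6, 7)


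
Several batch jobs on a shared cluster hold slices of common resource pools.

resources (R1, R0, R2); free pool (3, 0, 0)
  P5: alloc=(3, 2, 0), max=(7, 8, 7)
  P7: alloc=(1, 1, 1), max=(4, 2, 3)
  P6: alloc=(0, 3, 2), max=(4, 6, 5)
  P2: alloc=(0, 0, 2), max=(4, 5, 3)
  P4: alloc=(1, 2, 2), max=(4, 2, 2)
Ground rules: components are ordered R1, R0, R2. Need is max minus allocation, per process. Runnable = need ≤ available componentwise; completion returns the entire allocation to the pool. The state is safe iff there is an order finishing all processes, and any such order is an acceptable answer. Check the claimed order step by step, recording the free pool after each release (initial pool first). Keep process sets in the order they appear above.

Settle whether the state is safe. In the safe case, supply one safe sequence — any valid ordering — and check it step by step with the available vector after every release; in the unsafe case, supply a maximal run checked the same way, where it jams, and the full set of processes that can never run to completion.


The state is SAFE; one workable sequence: P4, P7, P6, P2, P5.
Key observation: the order's first zero-slack moment is P4 ((3, 0, 0) needed, (3, 0, 0) free — a requested resource with nothing to spare).
Walking it through:
  pool = (3, 0, 0)
  run P4 (needs (3, 0, 0), free (3, 0, 0)); after release of (1, 2, 2) the pool is (4, 2, 2)
  run P7 (needs (3, 1, 2), free (4, 2, 2)); after release of (1, 1, 1) the pool is (5, 3, 3)
  run P6 (needs (4, 3, 3), free (5, 3, 3)); after release of (0, 3, 2) the pool is (5, 6, 5)
  run P2 (needs (4, 5, 1), free (5, 6, 5)); after release of (0, 0, 2) the pool is (5, 6, 7)
  run P5 (needs (4, 6, 7), free (5, 6, 7)); after release of (3, 2, 0) the pool is (8, 8, 7)


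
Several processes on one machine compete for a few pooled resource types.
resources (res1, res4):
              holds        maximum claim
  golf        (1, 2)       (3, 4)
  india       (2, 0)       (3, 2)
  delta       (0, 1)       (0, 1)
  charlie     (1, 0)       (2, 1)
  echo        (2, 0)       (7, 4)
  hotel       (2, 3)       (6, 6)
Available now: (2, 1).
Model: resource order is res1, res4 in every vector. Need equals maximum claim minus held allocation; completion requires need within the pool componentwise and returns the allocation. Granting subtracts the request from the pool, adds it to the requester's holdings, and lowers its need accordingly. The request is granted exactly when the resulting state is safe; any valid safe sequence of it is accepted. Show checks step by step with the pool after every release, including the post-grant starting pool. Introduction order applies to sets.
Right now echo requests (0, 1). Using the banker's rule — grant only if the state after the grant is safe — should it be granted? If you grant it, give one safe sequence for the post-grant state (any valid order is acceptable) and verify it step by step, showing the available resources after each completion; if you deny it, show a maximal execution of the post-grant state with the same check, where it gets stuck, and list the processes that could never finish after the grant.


DENY: after the grant no complete ordering would exist.
Key observation: once delta, charlie finish, the pool peaks at (3, 1) — and every remaining process still needs more res4 than that.
After a pretend grant, a maximal execution: delta, charlie — then nothing else fits. Walking it through:
  pool = (2, 0)
  run delta (needs (0, 0), free (2, 0)); after release of (0, 1) the pool is (2, 1)
  run charlie (needs (1, 1), free (2, 1)); after release of (1, 0) the pool is (3, 1)
  golf still needs (2, 2) but only (3, 1) is free — short on res4
  india still needs (1, 2) but only (3, 1) is free — short on res4
  echo still needs (5, 3) but only (3, 1) is free — short on res1 and res4
  hotel still needs (4, 3) but only (3, 1) is free — short on res1 and res4
Post-grant, the permanently blocked set is golf, india, echo and hotel.


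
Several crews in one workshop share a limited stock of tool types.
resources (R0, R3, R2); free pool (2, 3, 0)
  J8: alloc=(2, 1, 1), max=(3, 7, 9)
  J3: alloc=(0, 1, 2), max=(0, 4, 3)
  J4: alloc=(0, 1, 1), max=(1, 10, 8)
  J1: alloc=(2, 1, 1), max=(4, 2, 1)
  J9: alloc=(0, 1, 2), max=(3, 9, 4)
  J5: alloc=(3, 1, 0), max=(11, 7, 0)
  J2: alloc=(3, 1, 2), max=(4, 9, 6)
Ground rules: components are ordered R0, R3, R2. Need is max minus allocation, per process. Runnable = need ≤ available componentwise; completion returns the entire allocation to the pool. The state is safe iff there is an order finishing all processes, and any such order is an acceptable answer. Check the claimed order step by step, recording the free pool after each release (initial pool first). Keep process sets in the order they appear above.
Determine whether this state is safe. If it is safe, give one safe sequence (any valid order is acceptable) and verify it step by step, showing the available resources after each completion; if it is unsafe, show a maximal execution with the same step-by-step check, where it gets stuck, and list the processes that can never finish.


UNSAFE.
Key observation: J1, J3 can finish, but then (4, 5, 3) is all there is, and the blocked group's R3 demands exceed it.
Going as far as possible: J1, J3; after that, nothing fits. Walking it through:
  pool = (2, 3, 0)
  J1: need (2, 1, 0) fits (2, 3, 0); releases (2, 1, 1), pool now (4, 4, 1)
  J3: need (0, 3, 1) fits (4, 4, 1); releases (0, 1, 2), pool now (4, 5, 3)
  J8 still needs (1, 6, 8) but only (4, 5, 3) is free — short on R3 and R2
  J4 still needs (1, 9, 7) but only (4, 5, 3) is free — short on R3 and R2
  J9 still needs (3, 8, 2) but only (4, 5, 3) is free — short on R3
  J5 still needs (8, 6, 0) but only (4, 5, 3) is free — short on R0 and R3
  J2 still needs (1, 8, 4) but only (4, 5, 3) is free — short on R3 and R2
Permanently blocked: J8, J4, J9, J5 and J2.


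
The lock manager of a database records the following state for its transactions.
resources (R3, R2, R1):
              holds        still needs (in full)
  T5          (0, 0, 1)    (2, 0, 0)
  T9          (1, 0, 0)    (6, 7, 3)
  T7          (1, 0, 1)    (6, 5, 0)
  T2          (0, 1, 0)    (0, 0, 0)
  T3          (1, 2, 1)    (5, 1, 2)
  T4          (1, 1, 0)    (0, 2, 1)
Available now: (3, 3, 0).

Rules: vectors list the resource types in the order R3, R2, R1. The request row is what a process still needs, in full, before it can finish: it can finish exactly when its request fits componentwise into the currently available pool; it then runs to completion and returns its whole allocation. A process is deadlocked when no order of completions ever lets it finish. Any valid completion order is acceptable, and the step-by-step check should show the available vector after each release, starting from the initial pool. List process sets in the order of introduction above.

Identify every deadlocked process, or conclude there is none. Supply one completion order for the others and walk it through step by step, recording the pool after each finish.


Deadlocked: T9, T7 and T3.
Key observation: T5, T2, T4 can finish, but then (4, 5, 1) is all there is, and the blocked group's R3 demands exceed it.
A valid finishing order for the others: T5, T2, T4. Check, step by step:
  pool = (3, 3, 0)
  T5 needs (2, 0, 0) <= (3, 3, 0) -> finishes; pool += (0, 0, 1) = (3, 3, 1)
  T2 needs (0, 0, 0) <= (3, 3, 1) -> finishes; pool += (0, 1, 0) = (3, 4, 1)
  T4 needs (0, 2, 1) <= (3, 4, 1) -> finishes; pool += (1, 1, 0) = (4, 5, 1)
The blocked processes can never fit:
  blocked: T9 wants (6, 7, 3), pool (4, 5, 1) — not enough R3, R2 and R1
  blocked: T7 wants (6, 5, 0), pool (4, 5, 1) — not enough R3
  blocked: T3 wants (5, 1, 2), pool (4, 5, 1) — not enough R3 and R1


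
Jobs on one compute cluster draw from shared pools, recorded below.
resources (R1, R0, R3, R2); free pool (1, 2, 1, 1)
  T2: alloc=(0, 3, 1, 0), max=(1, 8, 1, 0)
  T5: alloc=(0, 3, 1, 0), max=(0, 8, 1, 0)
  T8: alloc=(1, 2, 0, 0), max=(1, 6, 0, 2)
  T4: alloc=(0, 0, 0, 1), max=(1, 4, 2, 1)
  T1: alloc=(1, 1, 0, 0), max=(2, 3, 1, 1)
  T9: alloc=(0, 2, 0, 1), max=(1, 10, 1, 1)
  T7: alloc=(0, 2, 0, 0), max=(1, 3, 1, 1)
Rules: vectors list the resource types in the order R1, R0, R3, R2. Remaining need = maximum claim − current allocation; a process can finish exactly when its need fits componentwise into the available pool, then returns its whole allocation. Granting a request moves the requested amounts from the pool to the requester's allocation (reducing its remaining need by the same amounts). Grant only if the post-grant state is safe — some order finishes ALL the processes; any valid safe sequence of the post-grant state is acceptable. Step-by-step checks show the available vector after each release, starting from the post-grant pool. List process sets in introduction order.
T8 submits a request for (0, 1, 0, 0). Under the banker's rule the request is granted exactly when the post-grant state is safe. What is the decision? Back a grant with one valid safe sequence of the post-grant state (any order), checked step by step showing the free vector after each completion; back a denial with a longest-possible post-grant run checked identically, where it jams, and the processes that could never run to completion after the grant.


DENY. Granting would leave the state unsafe.
Key observation: after T7, T1 the pool peaks at (2, 4, 1, 1), and each blocked process is short somewhere: T2 on R0; T5 on R0; T8 on R2; T4 on R3; T9 on R0.
On the post-grant state, T7, T1 is a maximal run — nothing extends it. Check, step by step:
  pool = (1, 1, 1, 1)
  T7 needs (1, 1, 1, 1) <= (1, 1, 1, 1) -> finishes; pool += (0, 2, 0, 0) = (1, 3, 1, 1)
  T1 needs (1, 2, 1, 1) <= (1, 3, 1, 1) -> finishes; pool += (1, 1, 0, 0) = (2, 4, 1, 1)
  T2 still needs (1, 5, 0, 0) but only (2, 4, 1, 1) is free — short on R0
  T5 still needs (0, 5, 0, 0) but only (2, 4, 1, 1) is free — short on R0
  T8 still needs (0, 3, 0, 2) but only (2, 4, 1, 1) is free — short on R2
  T4 still needs (1, 4, 2, 0) but only (2, 4, 1, 1) is free — short on R3
  T9 still needs (1, 8, 1, 0) but only (2, 4, 1, 1) is free — short on R0
Had the request been granted, T2, T5, T8, T4 and T9 could never finish.


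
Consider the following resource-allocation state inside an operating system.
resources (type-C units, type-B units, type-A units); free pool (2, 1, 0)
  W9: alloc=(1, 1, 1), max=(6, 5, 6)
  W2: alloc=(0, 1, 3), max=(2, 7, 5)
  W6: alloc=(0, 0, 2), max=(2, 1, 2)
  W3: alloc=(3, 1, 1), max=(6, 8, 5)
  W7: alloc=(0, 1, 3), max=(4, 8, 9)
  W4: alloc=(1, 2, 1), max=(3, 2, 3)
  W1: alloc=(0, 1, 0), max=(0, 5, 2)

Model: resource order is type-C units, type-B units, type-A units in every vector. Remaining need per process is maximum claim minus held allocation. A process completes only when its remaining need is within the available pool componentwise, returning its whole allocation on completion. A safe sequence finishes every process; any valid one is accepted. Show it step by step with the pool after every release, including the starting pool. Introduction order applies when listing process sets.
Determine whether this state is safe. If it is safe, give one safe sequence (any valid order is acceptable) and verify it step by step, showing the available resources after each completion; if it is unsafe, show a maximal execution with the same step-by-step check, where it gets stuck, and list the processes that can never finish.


The state is UNSAFE.
Key observation: once W6, W4 finish, the pool peaks at (3, 3, 3) — and every remaining process still needs more type-B units than that.
The run W6, W4 cannot be extended any further. Verifying each step:
  pool = (2, 1, 0)
  run W6 (needs (2, 1, 0), free (2, 1, 0)); after release of (0, 0, 2) the pool is (2, 1, 2)
  run W4 (needs (2, 0, 2), free (2, 1, 2)); after release of (1, 2, 1) the pool is (3, 3, 3)
  W9 cannot run: need (5, 4, 5) vs free (3, 3, 3) (insufficient type-C units, type-B units and type-A units)
  W2 cannot run: need (2, 6, 2) vs free (3, 3, 3) (insufficient type-B units)
  W3 cannot run: need (3, 7, 4) vs free (3, 3, 3) (insufficient type-B units and type-A units)
  W7 cannot run: need (4, 7, 6) vs free (3, 3, 3) (insufficient type-C units, type-B units and type-A units)
  W1 cannot run: need (0, 4, 2) vs free (3, 3, 3) (insufficient type-B units)
Never able to finish: W9, W2, W3, W7 and W1.


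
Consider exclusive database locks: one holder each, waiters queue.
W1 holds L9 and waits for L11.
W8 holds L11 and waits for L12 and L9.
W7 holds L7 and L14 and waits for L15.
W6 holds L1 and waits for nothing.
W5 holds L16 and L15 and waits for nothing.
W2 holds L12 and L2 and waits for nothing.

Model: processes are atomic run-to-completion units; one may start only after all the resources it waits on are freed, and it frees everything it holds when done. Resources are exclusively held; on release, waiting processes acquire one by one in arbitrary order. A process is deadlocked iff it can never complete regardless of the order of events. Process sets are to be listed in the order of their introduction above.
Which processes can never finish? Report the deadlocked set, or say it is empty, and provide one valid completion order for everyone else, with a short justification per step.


The deadlocked set is W1 and W8.
Key observation: the cycle W1 -> W8 -> W1 can never break — each member waits on the next; no other process is dragged down with it.
The rest can finish in the order W5, W2, W6, W7.
Walking it through:
  run W5 (it waits on nothing); releases L16 and L15
  run W2 (it waits on nothing); releases L12 and L2
  run W6 (it waits on nothing); releases L1
  run W7 (all its waits — L15 — are resolved); releases L7 and L14


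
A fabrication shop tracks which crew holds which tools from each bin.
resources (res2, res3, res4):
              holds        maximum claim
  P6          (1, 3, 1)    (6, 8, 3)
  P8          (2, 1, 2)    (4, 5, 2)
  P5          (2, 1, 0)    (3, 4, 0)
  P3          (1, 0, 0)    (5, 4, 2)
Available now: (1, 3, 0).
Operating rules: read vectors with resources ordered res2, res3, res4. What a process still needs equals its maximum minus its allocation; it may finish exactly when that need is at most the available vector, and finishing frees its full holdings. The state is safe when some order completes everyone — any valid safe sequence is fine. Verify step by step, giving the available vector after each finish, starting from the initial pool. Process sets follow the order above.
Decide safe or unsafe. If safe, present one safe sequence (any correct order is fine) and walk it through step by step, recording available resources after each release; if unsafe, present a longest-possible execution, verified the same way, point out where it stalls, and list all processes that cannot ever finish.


SAFE, for example via the order P5, P8, P3, P6.
Key observation: the order's first zero-slack moment is P5 ((1, 3, 0) needed, (1, 3, 0) free — a requested resource with nothing to spare).
Verifying each step:
  pool = (1, 3, 0)
  P5 needs (1, 3, 0) <= (1, 3, 0) -> finishes; pool += (2, 1, 0) = (3, 4, 0)
  P8 needs (2, 4, 0) <= (3, 4, 0) -> finishes; pool += (2, 1, 2) = (5, 5, 2)
  P3 needs (4, 4, 2) <= (5, 5, 2) -> finishes; pool += (1, 0, 0) = (6, 5, 2)
  P6 needs (5, 5, 2) <= (6, 5, 2) -> finishes; pool += (1, 3, 1) = (7, 8, 3)


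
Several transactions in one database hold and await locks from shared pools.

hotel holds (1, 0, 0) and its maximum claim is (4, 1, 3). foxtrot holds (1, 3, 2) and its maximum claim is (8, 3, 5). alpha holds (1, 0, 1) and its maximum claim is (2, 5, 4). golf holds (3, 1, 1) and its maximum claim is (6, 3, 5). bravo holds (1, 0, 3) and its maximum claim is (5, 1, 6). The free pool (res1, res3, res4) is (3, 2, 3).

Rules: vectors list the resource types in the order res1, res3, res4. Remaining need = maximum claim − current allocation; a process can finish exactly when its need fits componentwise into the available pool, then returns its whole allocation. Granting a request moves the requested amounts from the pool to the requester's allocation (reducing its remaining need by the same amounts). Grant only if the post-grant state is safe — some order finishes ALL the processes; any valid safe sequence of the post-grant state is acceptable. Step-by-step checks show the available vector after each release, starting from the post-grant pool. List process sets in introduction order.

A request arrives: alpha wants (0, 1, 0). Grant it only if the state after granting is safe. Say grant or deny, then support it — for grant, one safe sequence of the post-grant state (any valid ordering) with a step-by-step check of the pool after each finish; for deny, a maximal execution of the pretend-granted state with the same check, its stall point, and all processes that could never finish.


DENY. Granting would leave the state unsafe.
Key observation: after hotel, bravo the pool peaks at (5, 1, 6), and each blocked process is short somewhere: foxtrot on res1; alpha on res3; golf on res3.
Pretend the grant happened; the run hotel, bravo goes as far as possible. Step-by-step check:
  pool = (3, 1, 3)
  run hotel (needs (3, 1, 3), free (3, 1, 3)); after release of (1, 0, 0) the pool is (4, 1, 3)
  run bravo (needs (4, 1, 3), free (4, 1, 3)); after release of (1, 0, 3) the pool is (5, 1, 6)
  foxtrot cannot run: need (7, 0, 3) vs free (5, 1, 6) (insufficient res1)
  alpha cannot run: need (1, 4, 3) vs free (5, 1, 6) (insufficient res3)
  golf cannot run: need (3, 2, 4) vs free (5, 1, 6) (insufficient res3)
Post-grant, the permanently blocked set is foxtrot, alpha and golf.


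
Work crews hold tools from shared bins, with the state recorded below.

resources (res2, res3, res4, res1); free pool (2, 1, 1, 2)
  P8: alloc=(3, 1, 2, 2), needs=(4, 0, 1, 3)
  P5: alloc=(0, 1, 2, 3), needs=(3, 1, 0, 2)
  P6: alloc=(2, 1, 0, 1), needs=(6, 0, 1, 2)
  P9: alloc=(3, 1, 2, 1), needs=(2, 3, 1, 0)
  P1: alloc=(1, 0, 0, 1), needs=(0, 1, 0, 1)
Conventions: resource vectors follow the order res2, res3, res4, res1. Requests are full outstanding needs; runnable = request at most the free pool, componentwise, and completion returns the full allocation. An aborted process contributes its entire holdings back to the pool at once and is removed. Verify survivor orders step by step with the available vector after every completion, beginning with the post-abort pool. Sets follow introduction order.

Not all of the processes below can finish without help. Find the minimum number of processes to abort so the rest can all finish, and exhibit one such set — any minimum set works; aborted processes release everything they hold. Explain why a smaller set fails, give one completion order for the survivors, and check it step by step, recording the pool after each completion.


Abort P9.
Key observation: P8 had no path to completion before; after the abort of P9 ((3, 1, 2, 1) returned), step 3 is where it fits.
No smaller set exists: with zero aborts the deadlock remains.
Survivors finish in the order: P5, P1, P8, P6. Check, step by step (pool after the aborts first):
  pool = (5, 2, 3, 3)
  run P5 (needs (3, 1, 0, 2), free (5, 2, 3, 3)); after release of (0, 1, 2, 3) the pool is (5, 3, 5, 6)
  run P1 (needs (0, 1, 0, 1), free (5, 3, 5, 6)); after release of (1, 0, 0, 1) the pool is (6, 3, 5, 7)
  run P8 (needs (4, 0, 1, 3), free (6, 3, 5, 7)); after release of (3, 1, 2, 2) the pool is (9, 4, 7, 9)
  run P6 (needs (6, 0, 1, 2), free (9, 4, 7, 9)); after release of (2, 1, 0, 1) the pool is (11, 5, 7, 10)


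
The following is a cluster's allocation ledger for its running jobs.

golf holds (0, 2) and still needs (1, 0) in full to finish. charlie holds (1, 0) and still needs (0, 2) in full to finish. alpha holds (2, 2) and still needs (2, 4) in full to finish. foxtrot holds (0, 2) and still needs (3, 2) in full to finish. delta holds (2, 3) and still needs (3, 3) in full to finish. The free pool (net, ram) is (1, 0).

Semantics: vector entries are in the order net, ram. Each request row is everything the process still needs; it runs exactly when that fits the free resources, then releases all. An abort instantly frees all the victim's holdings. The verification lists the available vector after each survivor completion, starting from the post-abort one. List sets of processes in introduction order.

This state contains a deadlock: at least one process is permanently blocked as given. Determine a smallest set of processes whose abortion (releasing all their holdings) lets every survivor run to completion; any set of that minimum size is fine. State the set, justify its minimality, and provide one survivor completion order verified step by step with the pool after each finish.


Abort foxtrot.
Key observation: the returned (0, 2) from foxtrot is what brings alpha — unrunnable before, under any order — into play at step 3.
No smaller set exists: with zero aborts the deadlock remains.
The survivors complete as charlie, golf, alpha, delta. Check, step by step (starting from the post-abort pool):
  pool = (1, 2)
  charlie: need (0, 2) fits (1, 2); releases (1, 0), pool now (2, 2)
  golf: need (1, 0) fits (2, 2); releases (0, 2), pool now (2, 4)
  alpha: need (2, 4) fits (2, 4); releases (2, 2), pool now (4, 6)
  delta: need (3, 3) fits (4, 6); releases (2, 3), pool now (6, 9)


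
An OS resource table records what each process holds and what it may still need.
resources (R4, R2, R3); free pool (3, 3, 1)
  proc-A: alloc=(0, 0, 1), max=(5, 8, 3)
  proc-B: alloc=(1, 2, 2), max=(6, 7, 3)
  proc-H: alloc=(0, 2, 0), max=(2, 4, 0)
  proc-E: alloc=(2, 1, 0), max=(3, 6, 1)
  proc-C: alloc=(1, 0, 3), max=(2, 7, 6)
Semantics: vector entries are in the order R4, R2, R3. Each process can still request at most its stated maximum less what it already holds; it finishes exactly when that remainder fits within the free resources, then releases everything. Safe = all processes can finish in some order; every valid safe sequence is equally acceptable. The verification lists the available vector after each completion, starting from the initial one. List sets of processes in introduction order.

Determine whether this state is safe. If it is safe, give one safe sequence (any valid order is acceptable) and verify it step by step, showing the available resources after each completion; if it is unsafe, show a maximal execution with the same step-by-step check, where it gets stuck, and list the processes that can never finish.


SAFE, for example via the order proc-H, proc-E, proc-B, proc-C, proc-A.
Key observation: the first exact fit in this order is proc-E — it needs (1, 5, 1) with (3, 5, 1) free, meeting a requested resource to the last unit.
Step-by-step check:
  pool = (3, 3, 1)
  proc-H needs (2, 2, 0) <= (3, 3, 1) -> finishes; pool += (0, 2, 0) = (3, 5, 1)
  proc-E needs (1, 5, 1) <= (3, 5, 1) -> finishes; pool += (2, 1, 0) = (5, 6, 1)
  proc-B needs (5, 5, 1) <= (5, 6, 1) -> finishes; pool += (1, 2, 2) = (6, 8, 3)
  proc-C needs (1, 7, 3) <= (6, 8, 3) -> finishes; pool += (1, 0, 3) = (7, 8, 6)
  proc-A needs (5, 8, 2) <= (7, 8, 6) -> finishes; pool += (0, 0, 1) = (7, 8, 7)
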